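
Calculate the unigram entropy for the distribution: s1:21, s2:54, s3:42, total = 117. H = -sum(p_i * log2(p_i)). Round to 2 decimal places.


Computing entropy H = -sum(p_i * log2(p_i)):
  s1: p = 21/117 = 0.1795, -p*log2(p) = 0.4448
  s2: p = 54/117 = 0.4615, -p*log2(p) = 0.5148
  s3: p = 42/117 = 0.3590, -p*log2(p) = 0.5306
H = sum of terms = 1.4902
Rounded to 2 decimals: 1.49

1.49


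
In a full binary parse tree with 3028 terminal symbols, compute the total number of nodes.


Leaf nodes (terminals): 3028
Internal nodes = n - 1 = 3028 - 1 = 3027
Total = leaves + internal = 3028 + 3027 = 6055

6055


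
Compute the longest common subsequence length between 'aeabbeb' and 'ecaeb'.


DP table for LCS of 'aeabbeb' and 'ecaeb':
       e  c  a  e  b
    0  0  0  0  0  0
  a 0  0  0  1  1  1
  e 0  1  1  1  2  2
  a 0  1  1  2  2  2
  b 0  1  1  2  2  3
  b 0  1  1  2  2  3
  e 0  1  1  2  3  3
  b 0  1  1  2  3  4
LCS: 'eaeb'
LCS length = 4

4


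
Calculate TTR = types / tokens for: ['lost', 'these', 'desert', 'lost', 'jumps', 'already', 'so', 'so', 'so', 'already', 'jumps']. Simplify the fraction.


Tokens: 11
Unique types: ('already', 'desert', 'jumps', 'lost', 'so', 'these') = 6
TTR = 6/11
Already in lowest terms.

6/11


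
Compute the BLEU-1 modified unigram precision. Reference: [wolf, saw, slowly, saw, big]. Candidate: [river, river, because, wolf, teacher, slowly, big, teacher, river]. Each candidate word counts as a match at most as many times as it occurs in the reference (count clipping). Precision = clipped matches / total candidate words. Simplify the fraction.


Reference word counts: {'big': 1, 'saw': 2, 'slowly': 1, 'wolf': 1}
Checking each candidate word (with clipping):
  'river' -> not in reference -> no match (matches: 0)
  'river' -> not in reference -> no match (matches: 0)
  'because' -> not in reference -> no match (matches: 0)
  'wolf' -> in reference (ref count 1, used 1/1) -> match (matches: 1)
  'teacher' -> not in reference -> no match (matches: 1)
  'slowly' -> in reference (ref count 1, used 1/1) -> match (matches: 2)
  'big' -> in reference (ref count 1, used 1/1) -> match (matches: 3)
  'teacher' -> not in reference -> no match (matches: 3)
  'river' -> not in reference -> no match (matches: 3)
Clipped matches: 3, Candidate length: 9
Precision = 3/9 = 1/3

1/3


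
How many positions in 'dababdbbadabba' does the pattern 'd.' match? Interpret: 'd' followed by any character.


Pattern: d. means 'd' followed by any character.
Scanning 'dababdbbadabba' position-by-position:
  Pos 0: window 'da' -> MATCH
  Pos 1: window 'ab' -> no
  Pos 2: window 'ba' -> no
  Pos 3: window 'ab' -> no
  Pos 4: window 'bd' -> no
  Pos 5: window 'db' -> MATCH
  Pos 6: window 'bb' -> no
  Pos 7: window 'ba' -> no
  Pos 8: window 'ad' -> no
  Pos 9: window 'da' -> MATCH
  Pos 10: window 'ab' -> no
  Pos 11: window 'bb' -> no
  Pos 12: window 'ba' -> no
  Pos 13: window 'a' -> no
Total matches: 3

3


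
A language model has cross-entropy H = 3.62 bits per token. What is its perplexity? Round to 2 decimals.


Perplexity formula: PP = 2^H
H = 3.62
PP = 2^3.62
Decompose: 2^3.62 = 2^3 * 2^0.62
2^3 = 8, 2^0.62 ~ 1.5368752
PP ~ 8 * 1.5368752 = 12.2950016
Rounded to 2 decimals: 12.30

12.30


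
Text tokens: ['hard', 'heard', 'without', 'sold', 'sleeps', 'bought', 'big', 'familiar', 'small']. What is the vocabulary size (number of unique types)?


Listing all tokens and tracking unique types:
  Token 1: 'hard' -> NEW (unique so far: 1)
  Token 2: 'heard' -> NEW (unique so far: 2)
  Token 3: 'without' -> NEW (unique so far: 3)
  Token 4: 'sold' -> NEW (unique so far: 4)
  Token 5: 'sleeps' -> NEW (unique so far: 5)
  Token 6: 'bought' -> NEW (unique so far: 6)
  Token 7: 'big' -> NEW (unique so far: 7)
  Token 8: 'familiar' -> NEW (unique so far: 8)
  Token 9: 'small' -> NEW (unique so far: 9)
Unique types: ('big', 'bought', 'familiar', 'hard', 'heard', 'sleeps', 'small', 'sold', 'without')
Vocabulary size: 9

9


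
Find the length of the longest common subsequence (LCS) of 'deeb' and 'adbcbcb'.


DP table for LCS of 'deeb' and 'adbcbcb':
       a  d  b  c  b  c  b
    0  0  0  0  0  0  0  0
  d 0  0  1  1  1  1  1  1
  e 0  0  1  1  1  1  1  1
  e 0  0  1  1  1  1  1  1
  b 0  0  1  2  2  2  2  2
LCS: 'db'
LCS length = 2

2


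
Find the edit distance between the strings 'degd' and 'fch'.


Building DP table for s1='degd' (len 4) and s2='fch' (len 3):
       f  c  h
    0  1  2  3
  d 1  1  2  3
  e 2  2  2  3
  g 3  3  3  3
  d 4  4  4  4
Edit distance = dp[4][3] = 4

4


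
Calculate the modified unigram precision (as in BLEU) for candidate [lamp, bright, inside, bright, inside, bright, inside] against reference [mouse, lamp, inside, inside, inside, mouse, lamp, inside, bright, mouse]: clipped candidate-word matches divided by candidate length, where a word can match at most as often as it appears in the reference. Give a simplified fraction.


Reference word counts: {'bright': 1, 'inside': 4, 'lamp': 2, 'mouse': 3}
Checking each candidate word (with clipping):
  'lamp' -> in reference (ref count 2, used 1/2) -> match (matches: 1)
  'bright' -> in reference (ref count 1, used 1/1) -> match (matches: 2)
  'inside' -> in reference (ref count 4, used 1/4) -> match (matches: 3)
  'bright' -> ref count 1 already used up (1/1) -> clipped, no match (matches: 3)
  'inside' -> in reference (ref count 4, used 2/4) -> match (matches: 4)
  'bright' -> ref count 1 already used up (1/1) -> clipped, no match (matches: 4)
  'inside' -> in reference (ref count 4, used 3/4) -> match (matches: 5)
Clipped matches: 5, Candidate length: 7
Precision = 5/7

5/7


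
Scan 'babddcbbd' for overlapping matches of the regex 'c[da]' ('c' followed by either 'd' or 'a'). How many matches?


Pattern: c[da] means 'c' followed by either 'd' or 'a'.
Scanning 'babddcbbd' position-by-position:
  Pos 0: window 'ba' -> no
  Pos 1: window 'ab' -> no
  Pos 2: window 'bd' -> no
  Pos 3: window 'dd' -> no
  Pos 4: window 'dc' -> no
  Pos 5: window 'cb' -> no
  Pos 6: window 'bb' -> no
  Pos 7: window 'bd' -> no
  Pos 8: window 'd' -> no
Total matches: 0

0


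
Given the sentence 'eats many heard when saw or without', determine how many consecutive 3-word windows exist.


Word trigrams from [7] words:
  Trigram 1: (eats many heard)
  Trigram 2: (many heard when)
  Trigram 3: (heard when saw)
  Trigram 4: (when saw or)
  Trigram 5: (saw or without)
Total word trigrams: 7 - 2 = 5

5


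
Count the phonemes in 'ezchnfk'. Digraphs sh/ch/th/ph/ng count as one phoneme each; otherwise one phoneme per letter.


Parsing 'ezchnfk' greedily, digraphs first:
  'e' -> vowel phoneme (phonemes so far: 1)
  'z' -> consonant phoneme (phonemes so far: 2)
  'ch' -> digraph (1 consonant phoneme) (phonemes so far: 3)
  'n' -> consonant phoneme (phonemes so far: 4)
  'f' -> consonant phoneme (phonemes so far: 5)
  'k' -> consonant phoneme (phonemes so far: 6)
Total phonemes: 6

6


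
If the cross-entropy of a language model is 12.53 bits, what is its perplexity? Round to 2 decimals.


Perplexity formula: PP = 2^H
H = 12.53
PP = 2^12.53
Decompose: 2^12.53 = 2^12 * 2^0.53
2^12 = 4096, 2^0.53 ~ 1.4439292
PP ~ 4096 * 1.4439292 = 5914.3340032
Rounded to 2 decimals: 5914.33

5914.33


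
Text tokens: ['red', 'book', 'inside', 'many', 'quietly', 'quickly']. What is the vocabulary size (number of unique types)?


Listing all tokens and tracking unique types:
  Token 1: 'red' -> NEW (unique so far: 1)
  Token 2: 'book' -> NEW (unique so far: 2)
  Token 3: 'inside' -> NEW (unique so far: 3)
  Token 4: 'many' -> NEW (unique so far: 4)
  Token 5: 'quietly' -> NEW (unique so far: 5)
  Token 6: 'quickly' -> NEW (unique so far: 6)
Unique types: ('book', 'inside', 'many', 'quickly', 'quietly', 'red')
Vocabulary size: 6

6


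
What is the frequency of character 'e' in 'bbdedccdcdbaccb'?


Scanning 'bbdedccdcdbaccb' for 'e':
  Position 3: 'e' -> MATCH (count: 1)
Total occurrences of 'e': 1

1


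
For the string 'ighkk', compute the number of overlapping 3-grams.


String 'ighkk' has length L = 5.
Number of overlapping n-grams = L - n + 1
Substituting: 5 - 3 + 1 = 3

3


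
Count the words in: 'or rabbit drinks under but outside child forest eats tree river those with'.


Counting words by splitting on spaces:
  Word 1: 'or'
  Word 2: 'rabbit'
  Word 3: 'drinks'
  Word 4: 'under'
  Word 5: 'but'
  Word 6: 'outside'
  Word 7: 'child'
  Word 8: 'forest'
  Word 9: 'eats'
  Word 10: 'tree'
  Word 11: 'river'
  Word 12: 'those'
  Word 13: 'with'
Total words: 13

13


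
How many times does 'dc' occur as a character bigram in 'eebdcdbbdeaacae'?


Scanning 'eebdcdbbdeaacae' for bigram 'dc':
  Position 0: 'ee' -> no
  Position 1: 'eb' -> no
  Position 2: 'bd' -> no
  Position 3: 'dc' -> MATCH
  Position 4: 'cd' -> no
  Position 5: 'db' -> no
  Position 6: 'bb' -> no
  Position 7: 'bd' -> no
  Position 8: 'de' -> no
  Position 9: 'ea' -> no
  Position 10: 'aa' -> no
  Position 11: 'ac' -> no
  Position 12: 'ca' -> no
  Position 13: 'ae' -> no
Total matches: 1

1


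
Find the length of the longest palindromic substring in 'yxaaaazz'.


Scanning 'yxaaaazz' for palindromic substrings.
Substring at positions 2-5: 'aaaa'.
Check: reverse('aaaa') = 'aaaa' -> palindrome confirmed.
Neighbouring characters ('x' / 'z') break symmetry, so it cannot extend further.
No longer palindromic substring exists; longest length = 4

4


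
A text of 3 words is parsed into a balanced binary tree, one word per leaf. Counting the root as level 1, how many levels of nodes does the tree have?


In a balanced binary tree with n leaves the deepest leaf is ceil(log2(n)) edges below the root,
so counting node levels inclusive of root and leaves gives ceil(log2(n)) + 1 levels.
log2(3) = 1.5850
ceil(1.5850) = 2
levels = 2 + 1 = 3

3


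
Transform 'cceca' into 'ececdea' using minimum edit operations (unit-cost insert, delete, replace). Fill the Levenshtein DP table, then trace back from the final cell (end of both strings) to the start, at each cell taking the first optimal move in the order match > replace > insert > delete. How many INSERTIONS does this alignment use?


Edit distance = 3. Backtracking from cell (5, 7) with preference match > replace > insert > delete,
then listing the resulting alignment 'cceca' -> 'ececdea' left to right:
  Step 1: replace c->e
  Step 2: keep 'c'
  Step 3: keep 'e'
  Step 4: keep 'c'
  Step 5: insert 'd' [insertion #1]
  Step 6: insert 'e' [insertion #2]
  Step 7: keep 'a'
Total insertions: 2

2


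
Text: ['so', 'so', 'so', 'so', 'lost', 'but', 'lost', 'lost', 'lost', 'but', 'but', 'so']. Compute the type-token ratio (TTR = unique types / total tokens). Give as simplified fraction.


Tokens: 12
Unique types: ('but', 'lost', 'so') = 3
TTR = 3/12
Simplify: divide both by 3 -> 1/4
TTR = 1/4

1/4


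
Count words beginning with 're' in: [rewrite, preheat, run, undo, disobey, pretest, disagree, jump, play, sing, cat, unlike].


Checking each word for prefix 're':
  'rewrite' -> YES, starts with 're' (count: 1)
  'preheat' -> no (count: 1)
  'run' -> no (count: 1)
  'undo' -> no (count: 1)
  'disobey' -> no (count: 1)
  'pretest' -> no (count: 1)
  'disagree' -> no (count: 1)
  'jump' -> no (count: 1)
  'play' -> no (count: 1)
  'sing' -> no (count: 1)
  'cat' -> no (count: 1)
  'unlike' -> no (count: 1)
Total with prefix 're': 1

1


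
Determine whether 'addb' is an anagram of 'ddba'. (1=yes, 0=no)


Sort characters of 'addb': 'abdd'
Sort characters of 'ddba': 'abdd'
Sorted forms match -> they ARE anagrams
Result: 1

1


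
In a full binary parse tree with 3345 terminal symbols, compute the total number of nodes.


Leaf nodes (terminals): 3345
Internal nodes = n - 1 = 3345 - 1 = 3344
Total = leaves + internal = 3345 + 3344 = 6689

6689


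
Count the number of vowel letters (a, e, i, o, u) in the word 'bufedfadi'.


Scanning each character of 'bufedfadi':
  Position 1: 'b' -> consonant (running count: 0)
  Position 2: 'u' -> vowel (running count: 1)
  Position 3: 'f' -> consonant (running count: 1)
  Position 4: 'e' -> vowel (running count: 2)
  Position 5: 'd' -> consonant (running count: 2)
  Position 6: 'f' -> consonant (running count: 2)
  Position 7: 'a' -> vowel (running count: 3)
  Position 8: 'd' -> consonant (running count: 3)
  Position 9: 'i' -> vowel (running count: 4)
Total vowels: 4

4


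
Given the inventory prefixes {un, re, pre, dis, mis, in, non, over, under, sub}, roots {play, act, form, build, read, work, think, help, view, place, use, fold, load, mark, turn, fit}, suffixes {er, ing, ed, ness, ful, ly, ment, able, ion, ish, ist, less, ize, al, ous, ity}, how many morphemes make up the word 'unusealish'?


Segmenting 'unusealish' against the inventory:
  'un' -> prefix (morpheme 1)
  'use' -> root (morpheme 2)
  'al' -> suffix (morpheme 3)
  'ish' -> suffix (morpheme 4)
Total morphemes: 4

4


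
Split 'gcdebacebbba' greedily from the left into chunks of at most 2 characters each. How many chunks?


'gcdebacebbba' has 12 characters.
Chunking with max size 2:
  Chunk 1: 'gc' (positions 0-1)
  Chunk 2: 'de' (positions 2-3)
  Chunk 3: 'ba' (positions 4-5)
  Chunk 4: 'ce' (positions 6-7)
  Chunk 5: 'bb' (positions 8-9)
  Chunk 6: 'ba' (positions 10-11)
Total chunks: ceil(12 / 2) = 6

6


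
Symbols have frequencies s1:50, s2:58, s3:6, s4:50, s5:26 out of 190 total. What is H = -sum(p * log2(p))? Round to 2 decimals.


Computing entropy H = -sum(p_i * log2(p_i)):
  s1: p = 50/190 = 0.2632, -p*log2(p) = 0.5068
  s2: p = 58/190 = 0.3053, -p*log2(p) = 0.5226
  s3: p = 6/190 = 0.0316, -p*log2(p) = 0.1574
  s4: p = 50/190 = 0.2632, -p*log2(p) = 0.5068
  s5: p = 26/190 = 0.1368, -p*log2(p) = 0.3927
H = sum of terms = 2.0863
Rounded to 2 decimals: 2.09

2.09


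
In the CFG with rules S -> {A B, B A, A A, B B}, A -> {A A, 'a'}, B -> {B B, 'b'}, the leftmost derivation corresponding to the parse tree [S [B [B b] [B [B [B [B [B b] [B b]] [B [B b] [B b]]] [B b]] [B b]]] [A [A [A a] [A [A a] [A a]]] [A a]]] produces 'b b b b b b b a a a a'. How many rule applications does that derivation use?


Every bracketed nonterminal node [X ...] in the tree is produced by exactly one rule application.
Reading the tree off as a leftmost derivation:
  Step 1: S  =>  B A   (applied S -> B A)
  Step 2: B A  =>  B B A   (applied B -> B B)
  Step 3: B B A  =>  b B A   (applied B -> b)
  Step 4: b B A  =>  b B B A   (applied B -> B B)
  Step 5: b B B A  =>  b B B B A   (applied B -> B B)
  Step 6: b B B B A  =>  b B B B B A   (applied B -> B B)
  Step 7: b B B B B A  =>  b B B B B B A   (applied B -> B B)
  Step 8: b B B B B B A  =>  b b B B B B A   (applied B -> b)
  Step 9: b b B B B B A  =>  b b b B B B A   (applied B -> b)
  Step 10: b b b B B B A  =>  b b b B B B B A   (applied B -> B B)
  Step 11: b b b B B B B A  =>  b b b b B B B A   (applied B -> b)
  Step 12: b b b b B B B A  =>  b b b b b B B A   (applied B -> b)
  Step 13: b b b b b B B A  =>  b b b b b b B A   (applied B -> b)
  Step 14: b b b b b b B A  =>  b b b b b b b A   (applied B -> b)
  Step 15: b b b b b b b A  =>  b b b b b b b A A   (applied A -> A A)
  Step 16: b b b b b b b A A  =>  b b b b b b b A A A   (applied A -> A A)
  Step 17: b b b b b b b A A A  =>  b b b b b b b a A A   (applied A -> a)
  Step 18: b b b b b b b a A A  =>  b b b b b b b a A A A   (applied A -> A A)
  Step 19: b b b b b b b a A A A  =>  b b b b b b b a a A A   (applied A -> a)
  Step 20: b b b b b b b a a A A  =>  b b b b b b b a a a A   (applied A -> a)
  Step 21: b b b b b b b a a a A  =>  b b b b b b b a a a a   (applied A -> a)
Final yield: b b b b b b b a a a a
Total rewrite steps: 21

21


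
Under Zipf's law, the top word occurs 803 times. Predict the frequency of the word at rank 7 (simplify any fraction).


Zipf's law: freq(rank) = f1 / rank
f1 = 803, rank = 7
freq = 803 / 7
GCD(803, 7) = 1
Simplified: 803/7

803/7


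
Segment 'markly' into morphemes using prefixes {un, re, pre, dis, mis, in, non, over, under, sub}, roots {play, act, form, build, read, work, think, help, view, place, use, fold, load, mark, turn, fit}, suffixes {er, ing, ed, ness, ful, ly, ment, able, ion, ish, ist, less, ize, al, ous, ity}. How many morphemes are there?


Segmenting 'markly' against the inventory:
  'mark' -> root (morpheme 1)
  'ly' -> suffix (morpheme 2)
Total morphemes: 2

2


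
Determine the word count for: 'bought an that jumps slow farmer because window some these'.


Counting words by splitting on spaces:
  Word 1: 'bought'
  Word 2: 'an'
  Word 3: 'that'
  Word 4: 'jumps'
  Word 5: 'slow'
  Word 6: 'farmer'
  Word 7: 'because'
  Word 8: 'window'
  Word 9: 'some'
  Word 10: 'these'
Total words: 10

10


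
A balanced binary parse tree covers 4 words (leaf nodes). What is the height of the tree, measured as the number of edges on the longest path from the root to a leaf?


In a balanced binary tree with n leaves the deepest leaf is ceil(log2(n)) edges below the root.
log2(4) = 2.0000
ceil(2.0000) = 2
height (edges) = 2

2


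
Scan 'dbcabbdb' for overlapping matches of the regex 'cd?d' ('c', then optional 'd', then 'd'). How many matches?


Pattern: cd?d means 'c', then optional 'd', then 'd'.
Scanning 'dbcabbdb' position-by-position:
  Pos 0: window 'dbc' -> no
  Pos 1: window 'bca' -> no
  Pos 2: window 'cab' -> no
  Pos 3: window 'abb' -> no
  Pos 4: window 'bbd' -> no
  Pos 5: window 'bdb' -> no
  Pos 6: window 'db' -> no
  Pos 7: window 'b' -> no
Total matches: 0

0


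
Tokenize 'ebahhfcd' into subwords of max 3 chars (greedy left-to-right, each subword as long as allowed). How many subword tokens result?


'ebahhfcd' has 8 characters.
Chunking with max size 3:
  Chunk 1: 'eba' (positions 0-2)
  Chunk 2: 'hhf' (positions 3-5)
  Chunk 3: 'cd' (positions 6-7)
Total chunks: ceil(8 / 3) = 3

3


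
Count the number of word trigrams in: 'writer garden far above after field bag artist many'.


Word trigrams from [9] words:
  Trigram 1: (writer garden far)
  Trigram 2: (garden far above)
  Trigram 3: (far above after)
  Trigram 4: (above after field)
  Trigram 5: (after field bag)
  Trigram 6: (field bag artist)
  Trigram 7: (bag artist many)
Total word trigrams: 9 - 2 = 7

7


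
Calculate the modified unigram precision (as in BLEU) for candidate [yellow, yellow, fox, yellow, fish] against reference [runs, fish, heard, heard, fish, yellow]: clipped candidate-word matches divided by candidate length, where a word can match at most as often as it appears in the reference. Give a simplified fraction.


Reference word counts: {'fish': 2, 'heard': 2, 'runs': 1, 'yellow': 1}
Checking each candidate word (with clipping):
  'yellow' -> in reference (ref count 1, used 1/1) -> match (matches: 1)
  'yellow' -> ref count 1 already used up (1/1) -> clipped, no match (matches: 1)
  'fox' -> not in reference -> no match (matches: 1)
  'yellow' -> ref count 1 already used up (1/1) -> clipped, no match (matches: 1)
  'fish' -> in reference (ref count 2, used 1/2) -> match (matches: 2)
Clipped matches: 2, Candidate length: 5
Precision = 2/5

2/5


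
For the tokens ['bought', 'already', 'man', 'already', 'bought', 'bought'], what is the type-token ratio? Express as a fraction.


Tokens: 6
Unique types: ('already', 'bought', 'man') = 3
TTR = 3/6
Simplify: divide both by 3 -> 1/2
TTR = 1/2

1/2


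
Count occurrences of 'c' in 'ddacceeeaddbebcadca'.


Scanning 'ddacceeeaddbebcadca' for 'c':
  Position 3: 'c' -> MATCH (count: 1)
  Position 4: 'c' -> MATCH (count: 2)
  Position 14: 'c' -> MATCH (count: 3)
  Position 17: 'c' -> MATCH (count: 4)
Total occurrences of 'c': 4

4


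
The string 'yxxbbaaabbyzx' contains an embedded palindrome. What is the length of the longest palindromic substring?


Scanning 'yxxbbaaabbyzx' for palindromic substrings.
Substring at positions 3-9: 'bbaaabb'.
Check: reverse('bbaaabb') = 'bbaaabb' -> palindrome confirmed.
Neighbouring characters ('x' / 'y') break symmetry, so it cannot extend further.
No longer palindromic substring exists; longest length = 7

7


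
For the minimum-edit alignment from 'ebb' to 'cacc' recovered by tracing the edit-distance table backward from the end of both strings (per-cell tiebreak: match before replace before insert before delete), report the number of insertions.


Edit distance = 4. Backtracking from cell (3, 4) with preference match > replace > insert > delete,
then listing the resulting alignment 'ebb' -> 'cacc' left to right:
  Step 1: insert 'c' [insertion #1]
  Step 2: replace e->a
  Step 3: replace b->c
  Step 4: replace b->c
Total insertions: 1

1


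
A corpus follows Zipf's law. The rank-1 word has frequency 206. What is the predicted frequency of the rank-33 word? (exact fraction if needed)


Zipf's law: freq(rank) = f1 / rank
f1 = 206, rank = 33
freq = 206 / 33
GCD(206, 33) = 1
Simplified: 206/33

206/33


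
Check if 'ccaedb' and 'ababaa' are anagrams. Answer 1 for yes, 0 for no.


Sort characters of 'ccaedb': 'abccde'
Sort characters of 'ababaa': 'aaaabb'
Sorted forms differ -> they are NOT anagrams
Result: 0

0


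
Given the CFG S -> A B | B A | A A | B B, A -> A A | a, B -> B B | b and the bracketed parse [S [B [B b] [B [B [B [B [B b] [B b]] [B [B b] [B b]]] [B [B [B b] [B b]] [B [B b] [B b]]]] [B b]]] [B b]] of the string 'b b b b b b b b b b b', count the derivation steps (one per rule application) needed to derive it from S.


Every bracketed nonterminal node [X ...] in the tree is produced by exactly one rule application.
Reading the tree off as a leftmost derivation:
  Step 1: S  =>  B B   (applied S -> B B)
  Step 2: B B  =>  B B B   (applied B -> B B)
  Step 3: B B B  =>  b B B   (applied B -> b)
  Step 4: b B B  =>  b B B B   (applied B -> B B)
  Step 5: b B B B  =>  b B B B B   (applied B -> B B)
  Step 6: b B B B B  =>  b B B B B B   (applied B -> B B)
  Step 7: b B B B B B  =>  b B B B B B B   (applied B -> B B)
  Step 8: b B B B B B B  =>  b b B B B B B   (applied B -> b)
  Step 9: b b B B B B B  =>  b b b B B B B   (applied B -> b)
  Step 10: b b b B B B B  =>  b b b B B B B B   (applied B -> B B)
  Step 11: b b b B B B B B  =>  b b b b B B B B   (applied B -> b)
  Step 12: b b b b B B B B  =>  b b b b b B B B   (applied B -> b)
  Step 13: b b b b b B B B  =>  b b b b b B B B B   (applied B -> B B)
  Step 14: b b b b b B B B B  =>  b b b b b B B B B B   (applied B -> B B)
  Step 15: b b b b b B B B B B  =>  b b b b b b B B B B   (applied B -> b)
  Step 16: b b b b b b B B B B  =>  b b b b b b b B B B   (applied B -> b)
  Step 17: b b b b b b b B B B  =>  b b b b b b b B B B B   (applied B -> B B)
  Step 18: b b b b b b b B B B B  =>  b b b b b b b b B B B   (applied B -> b)
  Step 19: b b b b b b b b B B B  =>  b b b b b b b b b B B   (applied B -> b)
  Step 20: b b b b b b b b b B B  =>  b b b b b b b b b b B   (applied B -> b)
  Step 21: b b b b b b b b b b B  =>  b b b b b b b b b b b   (applied B -> b)
Final yield: b b b b b b b b b b b
Total rewrite steps: 21

21


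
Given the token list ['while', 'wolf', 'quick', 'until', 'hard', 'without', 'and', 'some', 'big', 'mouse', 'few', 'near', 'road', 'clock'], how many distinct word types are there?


Listing all tokens and tracking unique types:
  Token 1: 'while' -> NEW (unique so far: 1)
  Token 2: 'wolf' -> NEW (unique so far: 2)
  Token 3: 'quick' -> NEW (unique so far: 3)
  Token 4: 'until' -> NEW (unique so far: 4)
  Token 5: 'hard' -> NEW (unique so far: 5)
  Token 6: 'without' -> NEW (unique so far: 6)
  Token 7: 'and' -> NEW (unique so far: 7)
  Token 8: 'some' -> NEW (unique so far: 8)
  Token 9: 'big' -> NEW (unique so far: 9)
  Token 10: 'mouse' -> NEW (unique so far: 10)
  Token 11: 'few' -> NEW (unique so far: 11)
  Token 12: 'near' -> NEW (unique so far: 12)
  Token 13: 'road' -> NEW (unique so far: 13)
  Token 14: 'clock' -> NEW (unique so far: 14)
Unique types: ('and', 'big', 'clock', 'few', 'hard', 'mouse', 'near', 'quick', 'road', 'some', 'until', 'while', 'without', 'wolf')
Vocabulary size: 14

14


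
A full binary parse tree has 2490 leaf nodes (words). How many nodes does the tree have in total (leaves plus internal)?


Leaf nodes (terminals): 2490
Internal nodes = n - 1 = 2490 - 1 = 2489
Total = leaves + internal = 2490 + 2489 = 4979

4979


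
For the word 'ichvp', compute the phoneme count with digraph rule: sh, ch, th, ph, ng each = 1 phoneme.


Parsing 'ichvp' greedily, digraphs first:
  'i' -> vowel phoneme (phonemes so far: 1)
  'ch' -> digraph (1 consonant phoneme) (phonemes so far: 2)
  'v' -> consonant phoneme (phonemes so far: 3)
  'p' -> consonant phoneme (phonemes so far: 4)
Total phonemes: 4

4


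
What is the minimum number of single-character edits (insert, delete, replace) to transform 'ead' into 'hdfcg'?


Building DP table for s1='ead' (len 3) and s2='hdfcg' (len 5):
       h  d  f  c  g
    0  1  2  3  4  5
  e 1  1  2  3  4  5
  a 2  2  2  3  4  5
  d 3  3  2  3  4  5
Edit distance = dp[3][5] = 5

5


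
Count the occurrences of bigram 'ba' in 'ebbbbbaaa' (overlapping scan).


Scanning 'ebbbbbaaa' for bigram 'ba':
  Position 0: 'eb' -> no
  Position 1: 'bb' -> no
  Position 2: 'bb' -> no
  Position 3: 'bb' -> no
  Position 4: 'bb' -> no
  Position 5: 'ba' -> MATCH
  Position 6: 'aa' -> no
  Position 7: 'aa' -> no
Total matches: 1

1


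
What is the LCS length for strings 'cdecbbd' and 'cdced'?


DP table for LCS of 'cdecbbd' and 'cdced':
       c  d  c  e  d
    0  0  0  0  0  0
  c 0  1  1  1  1  1
  d 0  1  2  2  2  2
  e 0  1  2  2  3  3
  c 0  1  2  3  3  3
  b 0  1  2  3  3  3
  b 0  1  2  3  3  3
  d 0  1  2  3  3  4
LCS: 'cded'
LCS length = 4

4


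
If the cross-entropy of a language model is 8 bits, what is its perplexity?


Perplexity formula: PP = 2^H
H = 8
PP = 2^8
Steps: 2^1 = 2, 2^2 = 4, 2^3 = 8, 2^4 = 16, 2^5 = 32, 2^6 = 64, 2^7 = 128, 2^8 = 256
PP = 256

256


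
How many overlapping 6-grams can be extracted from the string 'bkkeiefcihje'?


String 'bkkeiefcihje' has length L = 12.
Number of overlapping n-grams = L - n + 1
Substituting: 12 - 6 + 1 = 7

7


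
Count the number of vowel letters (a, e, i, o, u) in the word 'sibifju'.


Scanning each character of 'sibifju':
  Position 1: 's' -> consonant (running count: 0)
  Position 2: 'i' -> vowel (running count: 1)
  Position 3: 'b' -> consonant (running count: 1)
  Position 4: 'i' -> vowel (running count: 2)
  Position 5: 'f' -> consonant (running count: 2)
  Position 6: 'j' -> consonant (running count: 2)
  Position 7: 'u' -> vowel (running count: 3)
Total vowels: 3

3


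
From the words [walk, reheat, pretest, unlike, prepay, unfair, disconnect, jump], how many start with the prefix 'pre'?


Checking each word for prefix 'pre':
  'walk' -> no (count: 0)
  'reheat' -> no (count: 0)
  'pretest' -> YES, starts with 'pre' (count: 1)
  'unlike' -> no (count: 1)
  'prepay' -> YES, starts with 'pre' (count: 2)
  'unfair' -> no (count: 2)
  'disconnect' -> no (count: 2)
  'jump' -> no (count: 2)
Total with prefix 'pre': 2

2


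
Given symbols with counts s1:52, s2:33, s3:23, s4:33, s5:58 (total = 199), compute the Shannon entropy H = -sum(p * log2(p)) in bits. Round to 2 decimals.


Computing entropy H = -sum(p_i * log2(p_i)):
  s1: p = 52/199 = 0.2613, -p*log2(p) = 0.5059
  s2: p = 33/199 = 0.1658, -p*log2(p) = 0.4299
  s3: p = 23/199 = 0.1156, -p*log2(p) = 0.3598
  s4: p = 33/199 = 0.1658, -p*log2(p) = 0.4299
  s5: p = 58/199 = 0.2915, -p*log2(p) = 0.5184
H = sum of terms = 2.2439
Rounded to 2 decimals: 2.24

2.24


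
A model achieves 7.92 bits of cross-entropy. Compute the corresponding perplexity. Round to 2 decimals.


Perplexity formula: PP = 2^H
H = 7.92
PP = 2^7.92
Decompose: 2^7.92 = 2^7 * 2^0.92
2^7 = 128, 2^0.92 ~ 1.8921153
PP ~ 128 * 1.8921153 = 242.1907584
Rounded to 2 decimals: 242.19

242.19


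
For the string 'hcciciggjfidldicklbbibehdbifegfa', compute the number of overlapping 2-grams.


String 'hcciciggjfidldicklbbibehdbifegfa' has length L = 32.
Number of overlapping n-grams = L - n + 1
Substituting: 32 - 2 + 1 = 31

31


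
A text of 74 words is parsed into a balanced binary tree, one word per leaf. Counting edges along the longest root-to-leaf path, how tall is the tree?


In a balanced binary tree with n leaves the deepest leaf is ceil(log2(n)) edges below the root.
log2(74) = 6.2095
ceil(6.2095) = 7
height (edges) = 7

7


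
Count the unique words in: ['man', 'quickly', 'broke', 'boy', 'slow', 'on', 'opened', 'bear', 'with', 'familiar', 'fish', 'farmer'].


Listing all tokens and tracking unique types:
  Token 1: 'man' -> NEW (unique so far: 1)
  Token 2: 'quickly' -> NEW (unique so far: 2)
  Token 3: 'broke' -> NEW (unique so far: 3)
  Token 4: 'boy' -> NEW (unique so far: 4)
  Token 5: 'slow' -> NEW (unique so far: 5)
  Token 6: 'on' -> NEW (unique so far: 6)
  Token 7: 'opened' -> NEW (unique so far: 7)
  Token 8: 'bear' -> NEW (unique so far: 8)
  Token 9: 'with' -> NEW (unique so far: 9)
  Token 10: 'familiar' -> NEW (unique so far: 10)
  Token 11: 'fish' -> NEW (unique so far: 11)
  Token 12: 'farmer' -> NEW (unique so far: 12)
Unique types: ('bear', 'boy', 'broke', 'familiar', 'farmer', 'fish', 'man', 'on', 'opened', 'quickly', 'slow', 'with')
Vocabulary size: 12

12


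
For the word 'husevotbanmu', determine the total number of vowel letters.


Scanning each character of 'husevotbanmu':
  Position 1: 'h' -> consonant (running count: 0)
  Position 2: 'u' -> vowel (running count: 1)
  Position 3: 's' -> consonant (running count: 1)
  Position 4: 'e' -> vowel (running count: 2)
  Position 5: 'v' -> consonant (running count: 2)
  Position 6: 'o' -> vowel (running count: 3)
  Position 7: 't' -> consonant (running count: 3)
  Position 8: 'b' -> consonant (running count: 3)
  Position 9: 'a' -> vowel (running count: 4)
  Position 10: 'n' -> consonant (running count: 4)
  Position 11: 'm' -> consonant (running count: 4)
  Position 12: 'u' -> vowel (running count: 5)
Total vowels: 5

5


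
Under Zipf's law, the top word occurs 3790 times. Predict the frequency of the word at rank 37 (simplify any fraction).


Zipf's law: freq(rank) = f1 / rank
f1 = 3790, rank = 37
freq = 3790 / 37
GCD(3790, 37) = 1
Simplified: 3790/37

3790/37


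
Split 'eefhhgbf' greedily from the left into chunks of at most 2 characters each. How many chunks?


'eefhhgbf' has 8 characters.
Chunking with max size 2:
  Chunk 1: 'ee' (positions 0-1)
  Chunk 2: 'fh' (positions 2-3)
  Chunk 3: 'hg' (positions 4-5)
  Chunk 4: 'bf' (positions 6-7)
Total chunks: ceil(8 / 2) = 4

4


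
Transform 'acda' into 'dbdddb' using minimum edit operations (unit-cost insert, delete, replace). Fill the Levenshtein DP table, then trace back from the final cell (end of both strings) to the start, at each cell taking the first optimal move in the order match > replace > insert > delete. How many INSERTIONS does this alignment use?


Edit distance = 5. Backtracking from cell (4, 6) with preference match > replace > insert > delete,
then listing the resulting alignment 'acda' -> 'dbdddb' left to right:
  Step 1: insert 'd' [insertion #1]
  Step 2: insert 'b' [insertion #2]
  Step 3: replace a->d
  Step 4: replace c->d
  Step 5: keep 'd'
  Step 6: replace a->b
Total insertions: 2

2


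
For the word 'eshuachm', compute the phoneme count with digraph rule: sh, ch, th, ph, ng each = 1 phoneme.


Parsing 'eshuachm' greedily, digraphs first:
  'e' -> vowel phoneme (phonemes so far: 1)
  'sh' -> digraph (1 consonant phoneme) (phonemes so far: 2)
  'u' -> vowel phoneme (phonemes so far: 3)
  'a' -> vowel phoneme (phonemes so far: 4)
  'ch' -> digraph (1 consonant phoneme) (phonemes so far: 5)
  'm' -> consonant phoneme (phonemes so far: 6)
Total phonemes: 6

6


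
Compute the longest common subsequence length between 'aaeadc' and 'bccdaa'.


DP table for LCS of 'aaeadc' and 'bccdaa':
       b  c  c  d  a  a
    0  0  0  0  0  0  0
  a 0  0  0  0  0  1  1
  a 0  0  0  0  0  1  2
  e 0  0  0  0  0  1  2
  a 0  0  0  0  0  1  2
  d 0  0  0  0  1  1  2
  c 0  0  1  1  1  1  2
LCS: 'aa'
LCS length = 2

2


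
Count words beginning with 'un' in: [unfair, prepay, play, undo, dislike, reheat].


Checking each word for prefix 'un':
  'unfair' -> YES, starts with 'un' (count: 1)
  'prepay' -> no (count: 1)
  'play' -> no (count: 1)
  'undo' -> YES, starts with 'un' (count: 2)
  'dislike' -> no (count: 2)
  'reheat' -> no (count: 2)
Total with prefix 'un': 2

2


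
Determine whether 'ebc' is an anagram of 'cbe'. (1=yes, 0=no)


Sort characters of 'ebc': 'bce'
Sort characters of 'cbe': 'bce'
Sorted forms match -> they ARE anagrams
Result: 1

1


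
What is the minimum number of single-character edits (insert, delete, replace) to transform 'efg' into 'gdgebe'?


Building DP table for s1='efg' (len 3) and s2='gdgebe' (len 6):
       g  d  g  e  b  e
    0  1  2  3  4  5  6
  e 1  1  2  3  3  4  5
  f 2  2  2  3  4  4  5
  g 3  2  3  2  3  4  5
Edit distance = dp[3][6] = 5

5


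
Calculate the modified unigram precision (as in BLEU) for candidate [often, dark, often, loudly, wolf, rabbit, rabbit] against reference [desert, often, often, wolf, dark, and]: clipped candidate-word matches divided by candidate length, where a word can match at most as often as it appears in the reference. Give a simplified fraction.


Reference word counts: {'and': 1, 'dark': 1, 'desert': 1, 'often': 2, 'wolf': 1}
Checking each candidate word (with clipping):
  'often' -> in reference (ref count 2, used 1/2) -> match (matches: 1)
  'dark' -> in reference (ref count 1, used 1/1) -> match (matches: 2)
  'often' -> in reference (ref count 2, used 2/2) -> match (matches: 3)
  'loudly' -> not in reference -> no match (matches: 3)
  'wolf' -> in reference (ref count 1, used 1/1) -> match (matches: 4)
  'rabbit' -> not in reference -> no match (matches: 4)
  'rabbit' -> not in reference -> no match (matches: 4)
Clipped matches: 4, Candidate length: 7
Precision = 4/7

4/7


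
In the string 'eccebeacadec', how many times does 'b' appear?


Scanning 'eccebeacadec' for 'b':
  Position 4: 'b' -> MATCH (count: 1)
Total occurrences of 'b': 1

1


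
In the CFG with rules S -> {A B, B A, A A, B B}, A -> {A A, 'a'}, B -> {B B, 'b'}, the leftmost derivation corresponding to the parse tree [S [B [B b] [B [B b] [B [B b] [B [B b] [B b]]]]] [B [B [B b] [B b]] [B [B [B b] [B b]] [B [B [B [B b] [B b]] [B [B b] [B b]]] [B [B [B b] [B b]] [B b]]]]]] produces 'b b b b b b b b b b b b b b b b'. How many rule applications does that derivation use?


Every bracketed nonterminal node [X ...] in the tree is produced by exactly one rule application.
Reading the tree off as a leftmost derivation:
  Step 1: S  =>  B B   (applied S -> B B)
  Step 2: B B  =>  B B B   (applied B -> B B)
  Step 3: B B B  =>  b B B   (applied B -> b)
  Step 4: b B B  =>  b B B B   (applied B -> B B)
  Step 5: b B B B  =>  b b B B   (applied B -> b)
  Step 6: b b B B  =>  b b B B B   (applied B -> B B)
  Step 7: b b B B B  =>  b b b B B   (applied B -> b)
  Step 8: b b b B B  =>  b b b B B B   (applied B -> B B)
  Step 9: b b b B B B  =>  b b b b B B   (applied B -> b)
  Step 10: b b b b B B  =>  b b b b b B   (applied B -> b)
  Step 11: b b b b b B  =>  b b b b b B B   (applied B -> B B)
  Step 12: b b b b b B B  =>  b b b b b B B B   (applied B -> B B)
  Step 13: b b b b b B B B  =>  b b b b b b B B   (applied B -> b)
  Step 14: b b b b b b B B  =>  b b b b b b b B   (applied B -> b)
  Step 15: b b b b b b b B  =>  b b b b b b b B B   (applied B -> B B)
  Step 16: b b b b b b b B B  =>  b b b b b b b B B B   (applied B -> B B)
  Step 17: b b b b b b b B B B  =>  b b b b b b b b B B   (applied B -> b)
  Step 18: b b b b b b b b B B  =>  b b b b b b b b b B   (applied B -> b)
  Step 19: b b b b b b b b b B  =>  b b b b b b b b b B B   (applied B -> B B)
  Step 20: b b b b b b b b b B B  =>  b b b b b b b b b B B B   (applied B -> B B)
  Step 21: b b b b b b b b b B B B  =>  b b b b b b b b b B B B B   (applied B -> B B)
  Step 22: b b b b b b b b b B B B B  =>  b b b b b b b b b b B B B   (applied B -> b)
  Step 23: b b b b b b b b b b B B B  =>  b b b b b b b b b b b B B   (applied B -> b)
  Step 24: b b b b b b b b b b b B B  =>  b b b b b b b b b b b B B B   (applied B -> B B)
  Step 25: b b b b b b b b b b b B B B  =>  b b b b b b b b b b b b B B   (applied B -> b)
  Step 26: b b b b b b b b b b b b B B  =>  b b b b b b b b b b b b b B   (applied B -> b)
  Step 27: b b b b b b b b b b b b b B  =>  b b b b b b b b b b b b b B B   (applied B -> B B)
  Step 28: b b b b b b b b b b b b b B B  =>  b b b b b b b b b b b b b B B B   (applied B -> B B)
  Step 29: b b b b b b b b b b b b b B B B  =>  b b b b b b b b b b b b b b B B   (applied B -> b)
  Step 30: b b b b b b b b b b b b b b B B  =>  b b b b b b b b b b b b b b b B   (applied B -> b)
  Step 31: b b b b b b b b b b b b b b b B  =>  b b b b b b b b b b b b b b b b   (applied B -> b)
Final yield: b b b b b b b b b b b b b b b b
Total rewrite steps: 31

31


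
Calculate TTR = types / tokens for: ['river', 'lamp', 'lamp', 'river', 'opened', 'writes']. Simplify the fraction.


Tokens: 6
Unique types: ('lamp', 'opened', 'river', 'writes') = 4
TTR = 4/6
Simplify: divide both by 2 -> 2/3
TTR = 2/3

2/3


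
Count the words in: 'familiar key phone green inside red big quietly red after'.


Counting words by splitting on spaces:
  Word 1: 'familiar'
  Word 2: 'key'
  Word 3: 'phone'
  Word 4: 'green'
  Word 5: 'inside'
  Word 6: 'red'
  Word 7: 'big'
  Word 8: 'quietly'
  Word 9: 'red'
  Word 10: 'after'
Total words: 10

10


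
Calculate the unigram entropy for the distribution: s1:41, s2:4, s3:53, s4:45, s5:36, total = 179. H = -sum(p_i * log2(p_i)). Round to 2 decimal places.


Computing entropy H = -sum(p_i * log2(p_i)):
  s1: p = 41/179 = 0.2291, -p*log2(p) = 0.4870
  s2: p = 4/179 = 0.0223, -p*log2(p) = 0.1225
  s3: p = 53/179 = 0.2961, -p*log2(p) = 0.5199
  s4: p = 45/179 = 0.2514, -p*log2(p) = 0.5008
  s5: p = 36/179 = 0.2011, -p*log2(p) = 0.4654
H = sum of terms = 2.0956
Rounded to 2 decimals: 2.10

2.10


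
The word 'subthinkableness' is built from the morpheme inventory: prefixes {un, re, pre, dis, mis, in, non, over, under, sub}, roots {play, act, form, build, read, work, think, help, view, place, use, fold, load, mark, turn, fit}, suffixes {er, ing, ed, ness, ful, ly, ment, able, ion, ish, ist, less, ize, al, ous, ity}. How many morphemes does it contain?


Segmenting 'subthinkableness' against the inventory:
  'sub' -> prefix (morpheme 1)
  'think' -> root (morpheme 2)
  'able' -> suffix (morpheme 3)
  'ness' -> suffix (morpheme 4)
Total morphemes: 4

4


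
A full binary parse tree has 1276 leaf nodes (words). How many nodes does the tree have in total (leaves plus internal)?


Leaf nodes (terminals): 1276
Internal nodes = n - 1 = 1276 - 1 = 1275
Total = leaves + internal = 1276 + 1275 = 2551

2551


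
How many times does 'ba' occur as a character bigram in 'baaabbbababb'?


Scanning 'baaabbbababb' for bigram 'ba':
  Position 0: 'ba' -> MATCH
  Position 1: 'aa' -> no
  Position 2: 'aa' -> no
  Position 3: 'ab' -> no
  Position 4: 'bb' -> no
  Position 5: 'bb' -> no
  Position 6: 'ba' -> MATCH
  Position 7: 'ab' -> no
  Position 8: 'ba' -> MATCH
  Position 9: 'ab' -> no
  Position 10: 'bb' -> no
Total matches: 3

3


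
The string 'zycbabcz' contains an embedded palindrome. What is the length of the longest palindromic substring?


Scanning 'zycbabcz' for palindromic substrings.
Substring at positions 2-6: 'cbabc'.
Check: reverse('cbabc') = 'cbabc' -> palindrome confirmed.
Neighbouring characters ('y' / 'z') break symmetry, so it cannot extend further.
No longer palindromic substring exists; longest length = 5

5


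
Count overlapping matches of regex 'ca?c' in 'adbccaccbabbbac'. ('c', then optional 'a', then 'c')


Pattern: ca?c means 'c', then optional 'a', then 'c'.
Scanning 'adbccaccbabbbac' position-by-position:
  Pos 0: window 'adb' -> no
  Pos 1: window 'dbc' -> no
  Pos 2: window 'bcc' -> no
  Pos 3: window 'cca' -> MATCH
  Pos 4: window 'cac' -> MATCH
  Pos 5: window 'acc' -> no
  Pos 6: window 'ccb' -> MATCH
  Pos 7: window 'cba' -> no
  Pos 8: window 'bab' -> no
  Pos 9: window 'abb' -> no
  Pos 10: window 'bbb' -> no
  Pos 11: window 'bba' -> no
  Pos 12: window 'bac' -> no
  Pos 13: window 'ac' -> no
  Pos 14: window 'c' -> no
Total matches: 3

3
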